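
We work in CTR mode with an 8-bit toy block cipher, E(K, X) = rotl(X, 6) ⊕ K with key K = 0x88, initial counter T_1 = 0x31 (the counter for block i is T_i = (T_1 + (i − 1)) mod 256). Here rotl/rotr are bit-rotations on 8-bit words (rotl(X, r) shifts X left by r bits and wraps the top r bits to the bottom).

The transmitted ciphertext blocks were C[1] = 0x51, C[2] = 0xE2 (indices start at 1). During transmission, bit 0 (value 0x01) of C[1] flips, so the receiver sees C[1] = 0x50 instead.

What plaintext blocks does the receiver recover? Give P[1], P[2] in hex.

CTR decryption: S_i = E(K, T_i) where T_i is the counter for block i; P_i = C_i ⊕ S_i.
Only C[1] changed, to 0x50. In CTR, a change in C_i flips the same bit in P_i only; the keystream is unaffected. Decrypting the received ciphertext:
P[1]: T = 0x31, S = E(K, T) = 0xC4; 0x50 ⊕ 0xC4 = 0x94.
P[2]: T = 0x32, S = E(K, T) = 0x04; 0xE2 ⊕ 0x04 = 0xE6.
Blocks that differ from the original plaintext: P[1].

P[1] = 0x94, P[2] = 0xE6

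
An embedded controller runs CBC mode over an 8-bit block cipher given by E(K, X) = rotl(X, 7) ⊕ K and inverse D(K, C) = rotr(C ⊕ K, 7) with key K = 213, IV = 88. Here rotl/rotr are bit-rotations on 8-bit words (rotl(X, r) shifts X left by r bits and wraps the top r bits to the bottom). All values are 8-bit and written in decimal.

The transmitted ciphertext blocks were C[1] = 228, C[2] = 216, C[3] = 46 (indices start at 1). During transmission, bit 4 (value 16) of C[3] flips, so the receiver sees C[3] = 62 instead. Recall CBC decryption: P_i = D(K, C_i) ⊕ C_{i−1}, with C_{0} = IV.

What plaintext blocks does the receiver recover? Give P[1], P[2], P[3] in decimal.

Only C[3] changed, to 62. In CBC, a change in C_i garbles P_i and flips the same bit in P_{i+1}. Decrypting the received ciphertext:
P[1]: D(K, 228) = 98; 98 ⊕ 88 = 58.
P[2]: D(K, 216) = 26; 26 ⊕ 228 = 254.
P[3]: D(K, 62) = 215; 215 ⊕ 216 = 15.
Blocks that differ from the original plaintext: P[3].

P[1] = 58, P[2] = 254, P[3] = 15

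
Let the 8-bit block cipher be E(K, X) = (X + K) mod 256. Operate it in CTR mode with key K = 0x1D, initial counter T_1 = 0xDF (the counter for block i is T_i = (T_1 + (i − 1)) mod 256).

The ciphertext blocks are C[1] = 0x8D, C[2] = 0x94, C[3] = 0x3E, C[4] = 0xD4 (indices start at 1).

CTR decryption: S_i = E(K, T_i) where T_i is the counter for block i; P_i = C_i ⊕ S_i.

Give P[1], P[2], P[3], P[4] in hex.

P[1]: T = 0xDF, S = E(K, T) = 0xFC; 0x8D ⊕ 0xFC = 0x71.
P[2]: T = 0xE0, S = E(K, T) = 0xFD; 0x94 ⊕ 0xFD = 0x69.
P[3]: T = 0xE1, S = E(K, T) = 0xFE; 0x3E ⊕ 0xFE = 0xC0.
P[4]: T = 0xE2, S = E(K, T) = 0xFF; 0xD4 ⊕ 0xFF = 0x2B.

P[1] = 0x71, P[2] = 0x69, P[3] = 0xC0, P[4] = 0x2B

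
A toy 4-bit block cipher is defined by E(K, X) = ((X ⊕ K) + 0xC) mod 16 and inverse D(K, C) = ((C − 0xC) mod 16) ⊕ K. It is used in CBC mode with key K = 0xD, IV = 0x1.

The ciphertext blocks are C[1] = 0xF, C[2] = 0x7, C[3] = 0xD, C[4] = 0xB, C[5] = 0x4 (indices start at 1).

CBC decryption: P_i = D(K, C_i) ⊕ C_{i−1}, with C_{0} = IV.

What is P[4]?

P[4]: D(K, 0xB) = 0x2; 0x2 ⊕ 0xD = 0xF.

P[4] = 0xF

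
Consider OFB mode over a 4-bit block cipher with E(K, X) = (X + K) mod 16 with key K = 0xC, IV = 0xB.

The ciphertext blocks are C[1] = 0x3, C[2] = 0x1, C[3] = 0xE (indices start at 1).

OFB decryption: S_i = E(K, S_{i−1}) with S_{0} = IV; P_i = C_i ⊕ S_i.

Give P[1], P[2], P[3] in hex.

P[1] = 0x4, P[2] = 0x2, P[3] = 0x1

P[1]: S = E(K, 0xB) = 0x7; 0x3 ⊕ 0x7 = 0x4.
P[2]: S = E(K, 0x7) = 0x3; 0x1 ⊕ 0x3 = 0x2.
P[3]: S = E(K, 0x3) = 0xF; 0xE ⊕ 0xF = 0x1.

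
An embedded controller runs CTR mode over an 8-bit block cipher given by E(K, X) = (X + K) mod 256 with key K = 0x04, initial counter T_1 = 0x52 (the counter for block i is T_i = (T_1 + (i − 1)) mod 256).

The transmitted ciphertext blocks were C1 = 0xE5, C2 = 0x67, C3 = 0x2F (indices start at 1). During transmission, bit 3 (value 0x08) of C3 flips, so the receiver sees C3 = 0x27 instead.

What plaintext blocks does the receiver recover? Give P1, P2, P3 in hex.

P1 = 0xB3, P2 = 0x30, P3 = 0x7F

CTR decryption: S_i = E(K, T_i) where T_i is the counter for block i; P_i = C_i ⊕ S_i.
Only C3 changed, to 0x27. In CTR, a change in C_i flips the same bit in P_i only; the keystream is unaffected. Decrypting the received ciphertext:
P1: T = 0x52, S = E(K, T) = 0x56; 0xE5 ⊕ 0x56 = 0xB3.
P2: T = 0x53, S = E(K, T) = 0x57; 0x67 ⊕ 0x57 = 0x30.
P3: T = 0x54, S = E(K, T) = 0x58; 0x27 ⊕ 0x58 = 0x7F.
Blocks that differ from the original plaintext: P3.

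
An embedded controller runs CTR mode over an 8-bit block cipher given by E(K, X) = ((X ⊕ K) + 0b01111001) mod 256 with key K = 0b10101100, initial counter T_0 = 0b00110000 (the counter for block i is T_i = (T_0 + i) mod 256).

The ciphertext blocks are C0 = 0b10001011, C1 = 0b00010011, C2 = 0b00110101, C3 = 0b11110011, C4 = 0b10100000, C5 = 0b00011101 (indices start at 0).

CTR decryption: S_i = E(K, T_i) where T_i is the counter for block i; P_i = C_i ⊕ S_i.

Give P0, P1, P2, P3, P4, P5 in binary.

P0 = 0b10011110, P1 = 0b00000101, P2 = 0b00100010, P3 = 0b11101011, P4 = 0b10110001, P5 = 0b00001111

P0: T = 0b00110000, S = E(K, T) = 0b00010101; 0b10001011 ⊕ 0b00010101 = 0b10011110.
P1: T = 0b00110001, S = E(K, T) = 0b00010110; 0b00010011 ⊕ 0b00010110 = 0b00000101.
P2: T = 0b00110010, S = E(K, T) = 0b00010111; 0b00110101 ⊕ 0b00010111 = 0b00100010.
P3: T = 0b00110011, S = E(K, T) = 0b00011000; 0b11110011 ⊕ 0b00011000 = 0b11101011.
P4: T = 0b00110100, S = E(K, T) = 0b00010001; 0b10100000 ⊕ 0b00010001 = 0b10110001.
P5: T = 0b00110101, S = E(K, T) = 0b00010010; 0b00011101 ⊕ 0b00010010 = 0b00001111.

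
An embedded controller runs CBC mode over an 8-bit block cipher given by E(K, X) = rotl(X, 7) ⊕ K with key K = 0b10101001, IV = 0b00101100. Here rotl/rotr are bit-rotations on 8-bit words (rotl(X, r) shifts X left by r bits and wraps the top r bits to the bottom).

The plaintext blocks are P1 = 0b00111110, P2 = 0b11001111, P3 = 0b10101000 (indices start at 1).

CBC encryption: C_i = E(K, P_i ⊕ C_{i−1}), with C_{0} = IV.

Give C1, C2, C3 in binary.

C1: P1 ⊕ 0b00101100 = 0b00010010; E(K, 0b00010010) = 0b10100000.
C2: P2 ⊕ 0b10100000 = 0b01101111; E(K, 0b01101111) = 0b00011110.
C3: P3 ⊕ 0b00011110 = 0b10110110; E(K, 0b10110110) = 0b11110010.

C1 = 0b10100000, C2 = 0b00011110, C3 = 0b11110010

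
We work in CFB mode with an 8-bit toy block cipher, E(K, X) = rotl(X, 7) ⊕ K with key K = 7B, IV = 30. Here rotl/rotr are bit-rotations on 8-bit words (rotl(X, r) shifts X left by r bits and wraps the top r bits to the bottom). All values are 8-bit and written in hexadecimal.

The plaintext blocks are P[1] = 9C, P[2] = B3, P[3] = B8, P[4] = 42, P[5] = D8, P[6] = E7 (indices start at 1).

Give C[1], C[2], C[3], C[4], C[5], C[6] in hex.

C[1] = FF, C[2] = 37, C[3] = 58, C[4] = 15, C[5] = 29, C[6] = 08

CFB encryption: C_i = P_i ⊕ E(K, C_{i−1}), with C_{0} = IV.
C[1]: E(K, 30) = 63; 9C ⊕ 63 = FF.
C[2]: E(K, FF) = 84; B3 ⊕ 84 = 37.
C[3]: E(K, 37) = E0; B8 ⊕ E0 = 58.
C[4]: E(K, 58) = 57; 42 ⊕ 57 = 15.
C[5]: E(K, 15) = F1; D8 ⊕ F1 = 29.
C[6]: E(K, 29) = EF; E7 ⊕ EF = 08.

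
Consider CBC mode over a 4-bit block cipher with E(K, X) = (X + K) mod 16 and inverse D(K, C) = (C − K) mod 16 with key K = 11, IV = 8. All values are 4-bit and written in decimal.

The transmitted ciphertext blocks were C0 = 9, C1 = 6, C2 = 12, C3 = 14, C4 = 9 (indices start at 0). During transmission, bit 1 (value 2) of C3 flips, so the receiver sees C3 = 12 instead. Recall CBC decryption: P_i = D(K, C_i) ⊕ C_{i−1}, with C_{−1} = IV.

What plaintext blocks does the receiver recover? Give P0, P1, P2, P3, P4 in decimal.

Only C3 changed, to 12. In CBC, a change in C_i garbles P_i and flips the same bit in P_{i+1}. Decrypting the received ciphertext:
P0: D(K, 9) = 14; 14 ⊕ 8 = 6.
P1: D(K, 6) = 11; 11 ⊕ 9 = 2.
P2: D(K, 12) = 1; 1 ⊕ 6 = 7.
P3: D(K, 12) = 1; 1 ⊕ 12 = 13.
P4: D(K, 9) = 14; 14 ⊕ 12 = 2.
Blocks that differ from the original plaintext: P3, P4.

P0 = 6, P1 = 2, P2 = 7, P3 = 13, P4 = 2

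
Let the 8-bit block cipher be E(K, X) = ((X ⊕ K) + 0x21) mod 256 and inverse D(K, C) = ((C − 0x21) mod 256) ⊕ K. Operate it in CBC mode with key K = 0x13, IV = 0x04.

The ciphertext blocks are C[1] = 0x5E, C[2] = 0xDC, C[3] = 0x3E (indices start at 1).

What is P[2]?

CBC decryption: P_i = D(K, C_i) ⊕ C_{i−1}, with C_{0} = IV.
P[2]: D(K, 0xDC) = 0xA8; 0xA8 ⊕ 0x5E = 0xF6.

P[2] = 0xF6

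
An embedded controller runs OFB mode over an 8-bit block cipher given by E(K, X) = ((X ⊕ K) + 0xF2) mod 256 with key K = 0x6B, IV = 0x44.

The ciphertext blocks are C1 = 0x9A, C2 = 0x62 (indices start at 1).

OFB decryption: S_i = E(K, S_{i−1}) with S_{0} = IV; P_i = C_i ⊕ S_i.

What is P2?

P1: S = E(K, 0x44) = 0x21; 0x9A ⊕ 0x21 = 0xBB.
P2: S = E(K, 0x21) = 0x3C; 0x62 ⊕ 0x3C = 0x5E.

P2 = 0x5E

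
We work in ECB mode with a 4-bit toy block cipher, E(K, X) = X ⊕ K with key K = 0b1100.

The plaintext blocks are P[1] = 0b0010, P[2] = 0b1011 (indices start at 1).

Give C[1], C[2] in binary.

ECB encryption: C_i = E(K, P_i).
C[1]: E(K, 0b0010) = 0b1110.
C[2]: E(K, 0b1011) = 0b0111.

C[1] = 0b1110, C[2] = 0b0111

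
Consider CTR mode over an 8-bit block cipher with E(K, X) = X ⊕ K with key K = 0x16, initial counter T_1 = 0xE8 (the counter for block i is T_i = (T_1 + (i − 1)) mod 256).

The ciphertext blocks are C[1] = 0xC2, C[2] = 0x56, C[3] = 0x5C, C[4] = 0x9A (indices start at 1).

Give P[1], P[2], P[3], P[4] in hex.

CTR decryption: S_i = E(K, T_i) where T_i is the counter for block i; P_i = C_i ⊕ S_i.
P[1]: T = 0xE8, S = E(K, T) = 0xFE; 0xC2 ⊕ 0xFE = 0x3C.
P[2]: T = 0xE9, S = E(K, T) = 0xFF; 0x56 ⊕ 0xFF = 0xA9.
P[3]: T = 0xEA, S = E(K, T) = 0xFC; 0x5C ⊕ 0xFC = 0xA0.
P[4]: T = 0xEB, S = E(K, T) = 0xFD; 0x9A ⊕ 0xFD = 0x67.

P[1] = 0x3C, P[2] = 0xA9, P[3] = 0xA0, P[4] = 0x67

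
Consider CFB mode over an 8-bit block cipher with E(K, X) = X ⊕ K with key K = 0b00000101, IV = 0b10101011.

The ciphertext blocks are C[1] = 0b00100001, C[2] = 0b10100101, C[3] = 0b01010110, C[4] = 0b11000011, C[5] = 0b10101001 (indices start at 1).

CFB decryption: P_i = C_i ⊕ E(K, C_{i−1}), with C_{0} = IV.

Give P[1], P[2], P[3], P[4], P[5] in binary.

P[1] = 0b10001111, P[2] = 0b10000001, P[3] = 0b11110110, P[4] = 0b10010000, P[5] = 0b01101111

P[1]: E(K, 0b10101011) = 0b10101110; 0b00100001 ⊕ 0b10101110 = 0b10001111.
P[2]: E(K, 0b00100001) = 0b00100100; 0b10100101 ⊕ 0b00100100 = 0b10000001.
P[3]: E(K, 0b10100101) = 0b10100000; 0b01010110 ⊕ 0b10100000 = 0b11110110.
P[4]: E(K, 0b01010110) = 0b01010011; 0b11000011 ⊕ 0b01010011 = 0b10010000.
P[5]: E(K, 0b11000011) = 0b11000110; 0b10101001 ⊕ 0b11000110 = 0b01101111.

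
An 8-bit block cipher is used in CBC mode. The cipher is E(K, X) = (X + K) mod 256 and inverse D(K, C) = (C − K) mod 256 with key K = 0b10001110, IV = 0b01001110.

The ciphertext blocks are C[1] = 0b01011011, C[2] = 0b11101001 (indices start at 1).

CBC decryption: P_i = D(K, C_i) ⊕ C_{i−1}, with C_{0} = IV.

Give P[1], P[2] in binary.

P[1] = 0b10000011, P[2] = 0b00000000

P[1]: D(K, 0b01011011) = 0b11001101; 0b11001101 ⊕ 0b01001110 = 0b10000011.
P[2]: D(K, 0b11101001) = 0b01011011; 0b01011011 ⊕ 0b01011011 = 0b00000000.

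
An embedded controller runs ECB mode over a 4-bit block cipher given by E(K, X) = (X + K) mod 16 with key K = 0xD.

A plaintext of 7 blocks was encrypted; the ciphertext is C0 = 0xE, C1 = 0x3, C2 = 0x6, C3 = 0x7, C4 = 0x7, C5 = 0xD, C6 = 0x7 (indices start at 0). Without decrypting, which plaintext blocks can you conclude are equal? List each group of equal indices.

ECB encrypts each block independently with the same key, so equal ciphertext blocks imply equal plaintext blocks.
C3 = C4 = C6 = 0x7, so P3 = P4 = P6.

P3 = P4 = P6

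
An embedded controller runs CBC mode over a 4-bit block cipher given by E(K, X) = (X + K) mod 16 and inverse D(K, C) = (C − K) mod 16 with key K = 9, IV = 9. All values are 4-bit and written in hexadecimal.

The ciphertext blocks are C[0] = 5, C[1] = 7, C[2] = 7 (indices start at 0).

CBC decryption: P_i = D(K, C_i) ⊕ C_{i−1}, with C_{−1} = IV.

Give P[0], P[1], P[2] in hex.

P[0]: D(K, 5) = C; C ⊕ 9 = 5.
P[1]: D(K, 7) = E; E ⊕ 5 = B.
P[2]: D(K, 7) = E; E ⊕ 7 = 9.

P[0] = 5, P[1] = B, P[2] = 9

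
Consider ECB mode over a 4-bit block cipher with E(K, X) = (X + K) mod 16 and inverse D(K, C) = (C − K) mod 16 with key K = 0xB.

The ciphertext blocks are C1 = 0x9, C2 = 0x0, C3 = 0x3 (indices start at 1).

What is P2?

P2 = 0x5

ECB decryption: P_i = D(K, C_i).
P2: D(K, 0x0) = 0x5.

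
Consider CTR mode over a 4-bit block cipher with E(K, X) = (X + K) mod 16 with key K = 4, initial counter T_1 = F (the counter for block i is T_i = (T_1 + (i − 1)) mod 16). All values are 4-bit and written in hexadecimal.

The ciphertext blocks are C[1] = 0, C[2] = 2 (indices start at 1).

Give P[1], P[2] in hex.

CTR decryption: S_i = E(K, T_i) where T_i is the counter for block i; P_i = C_i ⊕ S_i.
P[1]: T = F, S = E(K, T) = 3; 0 ⊕ 3 = 3.
P[2]: T = 0, S = E(K, T) = 4; 2 ⊕ 4 = 6.

P[1] = 3, P[2] = 6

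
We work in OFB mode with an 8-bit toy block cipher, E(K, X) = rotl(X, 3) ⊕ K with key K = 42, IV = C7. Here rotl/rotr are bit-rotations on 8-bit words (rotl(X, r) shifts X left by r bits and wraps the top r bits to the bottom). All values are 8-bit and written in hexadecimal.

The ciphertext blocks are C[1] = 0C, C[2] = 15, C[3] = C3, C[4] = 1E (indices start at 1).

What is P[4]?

P[4] = 26

OFB decryption: S_i = E(K, S_{i−1}) with S_{0} = IV; P_i = C_i ⊕ S_i.
P[1]: S = E(K, C7) = 7C; 0C ⊕ 7C = 70.
P[2]: S = E(K, 7C) = A1; 15 ⊕ A1 = B4.
P[3]: S = E(K, A1) = 4F; C3 ⊕ 4F = 8C.
P[4]: S = E(K, 4F) = 38; 1E ⊕ 38 = 26.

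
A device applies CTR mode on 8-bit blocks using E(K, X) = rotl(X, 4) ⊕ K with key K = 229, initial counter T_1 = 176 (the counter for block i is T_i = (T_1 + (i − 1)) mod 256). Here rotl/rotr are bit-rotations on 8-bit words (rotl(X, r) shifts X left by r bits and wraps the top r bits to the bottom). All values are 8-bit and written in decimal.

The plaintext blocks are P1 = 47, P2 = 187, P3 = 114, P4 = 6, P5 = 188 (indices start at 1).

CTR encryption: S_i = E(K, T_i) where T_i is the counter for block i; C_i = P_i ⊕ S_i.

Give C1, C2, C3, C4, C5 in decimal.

C1 = 193, C2 = 69, C3 = 188, C4 = 216, C5 = 18

C1: T = 176, S = E(K, T) = 238; 47 ⊕ 238 = 193.
C2: T = 177, S = E(K, T) = 254; 187 ⊕ 254 = 69.
C3: T = 178, S = E(K, T) = 206; 114 ⊕ 206 = 188.
C4: T = 179, S = E(K, T) = 222; 6 ⊕ 222 = 216.
C5: T = 180, S = E(K, T) = 174; 188 ⊕ 174 = 18.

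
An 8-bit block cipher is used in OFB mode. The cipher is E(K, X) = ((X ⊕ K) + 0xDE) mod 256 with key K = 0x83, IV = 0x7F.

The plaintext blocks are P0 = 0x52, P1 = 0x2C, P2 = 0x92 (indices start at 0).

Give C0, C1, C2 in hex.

OFB encryption: S_i = E(K, S_{i−1}) with S_{−1} = IV; C_i = P_i ⊕ S_i.
C0: S = E(K, 0x7F) = 0xDA; 0x52 ⊕ 0xDA = 0x88.
C1: S = E(K, 0xDA) = 0x37; 0x2C ⊕ 0x37 = 0x1B.
C2: S = E(K, 0x37) = 0x92; 0x92 ⊕ 0x92 = 0x00.

C0 = 0x88, C1 = 0x1B, C2 = 0x00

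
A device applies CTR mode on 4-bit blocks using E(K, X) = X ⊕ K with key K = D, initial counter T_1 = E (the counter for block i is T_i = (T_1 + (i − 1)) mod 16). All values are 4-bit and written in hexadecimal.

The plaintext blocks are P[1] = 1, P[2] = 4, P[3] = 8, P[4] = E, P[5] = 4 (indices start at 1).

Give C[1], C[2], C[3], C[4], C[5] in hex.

CTR encryption: S_i = E(K, T_i) where T_i is the counter for block i; C_i = P_i ⊕ S_i.
C[1]: T = E, S = E(K, T) = 3; 1 ⊕ 3 = 2.
C[2]: T = F, S = E(K, T) = 2; 4 ⊕ 2 = 6.
C[3]: T = 0, S = E(K, T) = D; 8 ⊕ D = 5.
C[4]: T = 1, S = E(K, T) = C; E ⊕ C = 2.
C[5]: T = 2, S = E(K, T) = F; 4 ⊕ F = B.

C[1] = 2, C[2] = 6, C[3] = 5, C[4] = 2, C[5] = B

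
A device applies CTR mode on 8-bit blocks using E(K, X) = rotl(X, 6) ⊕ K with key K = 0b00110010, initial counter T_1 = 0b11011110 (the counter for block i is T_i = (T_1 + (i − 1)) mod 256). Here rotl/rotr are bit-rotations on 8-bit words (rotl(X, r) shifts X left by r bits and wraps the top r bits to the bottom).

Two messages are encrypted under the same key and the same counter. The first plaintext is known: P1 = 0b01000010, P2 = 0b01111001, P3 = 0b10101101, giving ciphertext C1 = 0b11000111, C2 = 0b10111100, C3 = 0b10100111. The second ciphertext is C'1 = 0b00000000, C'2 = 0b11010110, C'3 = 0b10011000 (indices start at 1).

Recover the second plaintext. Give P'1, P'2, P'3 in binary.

In CTR with a reused counter, both messages share the same keystream S_i, so C_i ⊕ C'_i = P_i ⊕ P'_i and thus P'_i = P_i ⊕ C_i ⊕ C'_i.
P'1: 0b01000010 ⊕ 0b11000111 ⊕ 0b00000000 = 0b10000101.
P'2: 0b01111001 ⊕ 0b10111100 ⊕ 0b11010110 = 0b00010011.
P'3: 0b10101101 ⊕ 0b10100111 ⊕ 0b10011000 = 0b10010010.

P'1 = 0b10000101, P'2 = 0b00010011, P'3 = 0b10010010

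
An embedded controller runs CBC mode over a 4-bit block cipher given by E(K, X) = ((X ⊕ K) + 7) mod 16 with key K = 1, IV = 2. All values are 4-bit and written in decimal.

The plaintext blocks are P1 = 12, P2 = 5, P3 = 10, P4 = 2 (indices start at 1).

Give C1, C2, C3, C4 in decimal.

C1 = 6, C2 = 9, C3 = 9, C4 = 1

CBC encryption: C_i = E(K, P_i ⊕ C_{i−1}), with C_{0} = IV.
C1: P1 ⊕ 2 = 14; E(K, 14) = 6.
C2: P2 ⊕ 6 = 3; E(K, 3) = 9.
C3: P3 ⊕ 9 = 3; E(K, 3) = 9.
C4: P4 ⊕ 9 = 11; E(K, 11) = 1.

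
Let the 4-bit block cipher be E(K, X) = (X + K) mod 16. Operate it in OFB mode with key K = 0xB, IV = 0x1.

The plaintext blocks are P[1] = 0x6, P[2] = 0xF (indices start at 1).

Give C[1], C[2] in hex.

C[1] = 0xA, C[2] = 0x8

OFB encryption: S_i = E(K, S_{i−1}) with S_{0} = IV; C_i = P_i ⊕ S_i.
C[1]: S = E(K, 0x1) = 0xC; 0x6 ⊕ 0xC = 0xA.
C[2]: S = E(K, 0xC) = 0x7; 0xF ⊕ 0x7 = 0x8.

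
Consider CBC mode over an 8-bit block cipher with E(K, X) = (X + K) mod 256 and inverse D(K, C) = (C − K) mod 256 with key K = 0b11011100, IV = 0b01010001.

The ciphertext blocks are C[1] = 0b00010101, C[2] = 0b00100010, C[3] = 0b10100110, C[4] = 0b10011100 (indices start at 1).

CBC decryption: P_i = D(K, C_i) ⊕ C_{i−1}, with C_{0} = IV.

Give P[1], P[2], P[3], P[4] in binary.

P[1]: D(K, 0b00010101) = 0b00111001; 0b00111001 ⊕ 0b01010001 = 0b01101000.
P[2]: D(K, 0b00100010) = 0b01000110; 0b01000110 ⊕ 0b00010101 = 0b01010011.
P[3]: D(K, 0b10100110) = 0b11001010; 0b11001010 ⊕ 0b00100010 = 0b11101000.
P[4]: D(K, 0b10011100) = 0b11000000; 0b11000000 ⊕ 0b10100110 = 0b01100110.

P[1] = 0b01101000, P[2] = 0b01010011, P[3] = 0b11101000, P[4] = 0b01100110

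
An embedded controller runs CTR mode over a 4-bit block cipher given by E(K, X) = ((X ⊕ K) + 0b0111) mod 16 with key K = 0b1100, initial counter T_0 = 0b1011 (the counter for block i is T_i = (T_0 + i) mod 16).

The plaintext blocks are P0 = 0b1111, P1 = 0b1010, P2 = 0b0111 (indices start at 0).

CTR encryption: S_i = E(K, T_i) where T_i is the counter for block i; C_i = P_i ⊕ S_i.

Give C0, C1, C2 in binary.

C0 = 0b0001, C1 = 0b1101, C2 = 0b1111

C0: T = 0b1011, S = E(K, T) = 0b1110; 0b1111 ⊕ 0b1110 = 0b0001.
C1: T = 0b1100, S = E(K, T) = 0b0111; 0b1010 ⊕ 0b0111 = 0b1101.
C2: T = 0b1101, S = E(K, T) = 0b1000; 0b0111 ⊕ 0b1000 = 0b1111.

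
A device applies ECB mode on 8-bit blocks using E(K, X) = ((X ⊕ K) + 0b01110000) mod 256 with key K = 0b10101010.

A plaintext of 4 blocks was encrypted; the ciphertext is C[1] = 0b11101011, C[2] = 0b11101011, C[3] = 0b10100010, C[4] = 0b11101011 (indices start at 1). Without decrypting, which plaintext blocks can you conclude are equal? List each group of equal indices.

P[1] = P[2] = P[4]

ECB encrypts each block independently with the same key, so equal ciphertext blocks imply equal plaintext blocks.
C[1] = C[2] = C[4] = 0b11101011, so P[1] = P[2] = P[4].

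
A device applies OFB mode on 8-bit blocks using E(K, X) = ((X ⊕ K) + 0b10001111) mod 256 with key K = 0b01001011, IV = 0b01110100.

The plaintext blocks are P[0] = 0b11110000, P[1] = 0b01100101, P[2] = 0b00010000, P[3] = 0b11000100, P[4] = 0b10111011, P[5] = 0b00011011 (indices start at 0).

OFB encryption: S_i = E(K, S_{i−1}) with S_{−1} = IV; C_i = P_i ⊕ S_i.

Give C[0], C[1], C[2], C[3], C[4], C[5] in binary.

C[0]: S = E(K, 0b01110100) = 0b11001110; 0b11110000 ⊕ 0b11001110 = 0b00111110.
C[1]: S = E(K, 0b11001110) = 0b00010100; 0b01100101 ⊕ 0b00010100 = 0b01110001.
C[2]: S = E(K, 0b00010100) = 0b11101110; 0b00010000 ⊕ 0b11101110 = 0b11111110.
C[3]: S = E(K, 0b11101110) = 0b00110100; 0b11000100 ⊕ 0b00110100 = 0b11110000.
C[4]: S = E(K, 0b00110100) = 0b00001110; 0b10111011 ⊕ 0b00001110 = 0b10110101.
C[5]: S = E(K, 0b00001110) = 0b11010100; 0b00011011 ⊕ 0b11010100 = 0b11001111.

C[0] = 0b00111110, C[1] = 0b01110001, C[2] = 0b11111110, C[3] = 0b11110000, C[4] = 0b10110101, C[5] = 0b11001111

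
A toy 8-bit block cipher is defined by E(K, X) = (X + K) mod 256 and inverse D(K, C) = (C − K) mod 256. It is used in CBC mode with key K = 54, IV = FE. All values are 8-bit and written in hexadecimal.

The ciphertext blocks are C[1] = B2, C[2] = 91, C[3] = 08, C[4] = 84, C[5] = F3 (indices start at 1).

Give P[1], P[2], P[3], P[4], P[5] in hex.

P[1] = A0, P[2] = 8F, P[3] = 25, P[4] = 38, P[5] = 1B

CBC decryption: P_i = D(K, C_i) ⊕ C_{i−1}, with C_{0} = IV.
P[1]: D(K, B2) = 5E; 5E ⊕ FE = A0.
P[2]: D(K, 91) = 3D; 3D ⊕ B2 = 8F.
P[3]: D(K, 08) = B4; B4 ⊕ 91 = 25.
P[4]: D(K, 84) = 30; 30 ⊕ 08 = 38.
P[5]: D(K, F3) = 9F; 9F ⊕ 84 = 1B.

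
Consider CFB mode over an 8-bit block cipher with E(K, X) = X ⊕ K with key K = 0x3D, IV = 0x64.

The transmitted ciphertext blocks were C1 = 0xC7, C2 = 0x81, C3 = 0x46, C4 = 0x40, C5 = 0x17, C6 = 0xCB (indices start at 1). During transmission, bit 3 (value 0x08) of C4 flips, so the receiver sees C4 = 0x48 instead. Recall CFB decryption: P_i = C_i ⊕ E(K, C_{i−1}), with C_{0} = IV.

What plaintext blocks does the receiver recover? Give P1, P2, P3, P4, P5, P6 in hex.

P1 = 0x9E, P2 = 0x7B, P3 = 0xFA, P4 = 0x33, P5 = 0x62, P6 = 0xE1

Only C4 changed, to 0x48. In CFB, a change in C_i flips the same bit in P_i and garbles P_{i+1}. Decrypting the received ciphertext:
P1: E(K, 0x64) = 0x59; 0xC7 ⊕ 0x59 = 0x9E.
P2: E(K, 0xC7) = 0xFA; 0x81 ⊕ 0xFA = 0x7B.
P3: E(K, 0x81) = 0xBC; 0x46 ⊕ 0xBC = 0xFA.
P4: E(K, 0x46) = 0x7B; 0x48 ⊕ 0x7B = 0x33.
P5: E(K, 0x48) = 0x75; 0x17 ⊕ 0x75 = 0x62.
P6: E(K, 0x17) = 0x2A; 0xCB ⊕ 0x2A = 0xE1.
Blocks that differ from the original plaintext: P4, P5.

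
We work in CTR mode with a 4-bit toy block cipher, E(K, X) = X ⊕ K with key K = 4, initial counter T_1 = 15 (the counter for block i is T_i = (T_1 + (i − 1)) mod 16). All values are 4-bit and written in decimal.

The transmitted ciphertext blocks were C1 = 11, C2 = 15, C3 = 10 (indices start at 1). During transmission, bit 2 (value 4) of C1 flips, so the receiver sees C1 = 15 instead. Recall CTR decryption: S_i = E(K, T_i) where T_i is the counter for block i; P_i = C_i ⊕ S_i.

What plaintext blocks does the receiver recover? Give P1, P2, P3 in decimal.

P1 = 4, P2 = 11, P3 = 15

Only C1 changed, to 15. In CTR, a change in C_i flips the same bit in P_i only; the keystream is unaffected. Decrypting the received ciphertext:
P1: T = 15, S = E(K, T) = 11; 15 ⊕ 11 = 4.
P2: T = 0, S = E(K, T) = 4; 15 ⊕ 4 = 11.
P3: T = 1, S = E(K, T) = 5; 10 ⊕ 5 = 15.
Blocks that differ from the original plaintext: P1.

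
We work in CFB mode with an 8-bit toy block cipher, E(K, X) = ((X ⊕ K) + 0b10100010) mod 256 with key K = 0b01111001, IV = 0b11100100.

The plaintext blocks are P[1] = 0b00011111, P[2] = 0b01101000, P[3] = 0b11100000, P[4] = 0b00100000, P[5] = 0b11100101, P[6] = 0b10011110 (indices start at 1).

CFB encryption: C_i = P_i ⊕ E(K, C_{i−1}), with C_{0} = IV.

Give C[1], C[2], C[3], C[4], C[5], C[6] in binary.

C[1] = 0b00100000, C[2] = 0b10010011, C[3] = 0b01101100, C[4] = 0b10010111, C[5] = 0b01110101, C[6] = 0b00110000

C[1]: E(K, 0b11100100) = 0b00111111; 0b00011111 ⊕ 0b00111111 = 0b00100000.
C[2]: E(K, 0b00100000) = 0b11111011; 0b01101000 ⊕ 0b11111011 = 0b10010011.
C[3]: E(K, 0b10010011) = 0b10001100; 0b11100000 ⊕ 0b10001100 = 0b01101100.
C[4]: E(K, 0b01101100) = 0b10110111; 0b00100000 ⊕ 0b10110111 = 0b10010111.
C[5]: E(K, 0b10010111) = 0b10010000; 0b11100101 ⊕ 0b10010000 = 0b01110101.
C[6]: E(K, 0b01110101) = 0b10101110; 0b10011110 ⊕ 0b10101110 = 0b00110000.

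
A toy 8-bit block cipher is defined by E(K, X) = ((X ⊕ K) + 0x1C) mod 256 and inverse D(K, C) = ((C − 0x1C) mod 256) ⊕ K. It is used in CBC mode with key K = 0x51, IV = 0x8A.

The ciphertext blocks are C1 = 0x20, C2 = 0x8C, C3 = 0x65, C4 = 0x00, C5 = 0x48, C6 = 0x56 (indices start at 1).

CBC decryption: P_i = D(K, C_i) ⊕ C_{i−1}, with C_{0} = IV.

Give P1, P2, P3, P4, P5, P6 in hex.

P1 = 0xDF, P2 = 0x01, P3 = 0x94, P4 = 0xD0, P5 = 0x7D, P6 = 0x23

P1: D(K, 0x20) = 0x55; 0x55 ⊕ 0x8A = 0xDF.
P2: D(K, 0x8C) = 0x21; 0x21 ⊕ 0x20 = 0x01.
P3: D(K, 0x65) = 0x18; 0x18 ⊕ 0x8C = 0x94.
P4: D(K, 0x00) = 0xB5; 0xB5 ⊕ 0x65 = 0xD0.
P5: D(K, 0x48) = 0x7D; 0x7D ⊕ 0x00 = 0x7D.
P6: D(K, 0x56) = 0x6B; 0x6B ⊕ 0x48 = 0x23.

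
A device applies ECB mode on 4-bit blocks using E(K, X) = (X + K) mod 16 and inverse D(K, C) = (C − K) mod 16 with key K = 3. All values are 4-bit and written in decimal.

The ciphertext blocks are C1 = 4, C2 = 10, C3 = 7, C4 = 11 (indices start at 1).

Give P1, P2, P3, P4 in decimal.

P1 = 1, P2 = 7, P3 = 4, P4 = 8

ECB decryption: P_i = D(K, C_i).
P1: D(K, 4) = 1.
P2: D(K, 10) = 7.
P3: D(K, 7) = 4.
P4: D(K, 11) = 8.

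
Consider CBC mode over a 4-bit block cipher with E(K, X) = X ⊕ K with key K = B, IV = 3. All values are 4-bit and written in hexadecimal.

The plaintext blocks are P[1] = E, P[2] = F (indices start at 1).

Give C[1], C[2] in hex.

CBC encryption: C_i = E(K, P_i ⊕ C_{i−1}), with C_{0} = IV.
C[1]: P[1] ⊕ 3 = D; E(K, D) = 6.
C[2]: P[2] ⊕ 6 = 9; E(K, 9) = 2.

C[1] = 6, C[2] = 2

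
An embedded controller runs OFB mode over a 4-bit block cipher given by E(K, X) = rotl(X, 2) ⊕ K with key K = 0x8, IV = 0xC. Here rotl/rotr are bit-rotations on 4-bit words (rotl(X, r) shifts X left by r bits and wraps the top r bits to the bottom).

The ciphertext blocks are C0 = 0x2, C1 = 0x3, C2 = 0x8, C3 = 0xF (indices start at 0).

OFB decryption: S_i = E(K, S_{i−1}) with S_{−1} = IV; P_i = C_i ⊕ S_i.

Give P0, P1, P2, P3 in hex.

P0: S = E(K, 0xC) = 0xB; 0x2 ⊕ 0xB = 0x9.
P1: S = E(K, 0xB) = 0x6; 0x3 ⊕ 0x6 = 0x5.
P2: S = E(K, 0x6) = 0x1; 0x8 ⊕ 0x1 = 0x9.
P3: S = E(K, 0x1) = 0xC; 0xF ⊕ 0xC = 0x3.

P0 = 0x9, P1 = 0x5, P2 = 0x9, P3 = 0x3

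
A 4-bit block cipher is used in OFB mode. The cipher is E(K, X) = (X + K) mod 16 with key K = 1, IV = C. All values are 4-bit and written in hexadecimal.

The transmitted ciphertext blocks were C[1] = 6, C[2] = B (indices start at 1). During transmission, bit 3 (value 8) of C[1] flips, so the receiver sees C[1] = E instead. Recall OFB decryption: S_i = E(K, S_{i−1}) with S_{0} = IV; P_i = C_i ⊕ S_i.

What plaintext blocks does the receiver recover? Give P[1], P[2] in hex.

Only C[1] changed, to E. In OFB, a change in C_i flips the same bit in P_i only; the keystream is unaffected. Decrypting the received ciphertext:
P[1]: S = E(K, C) = D; E ⊕ D = 3.
P[2]: S = E(K, D) = E; B ⊕ E = 5.
Blocks that differ from the original plaintext: P[1].

P[1] = 3, P[2] = 5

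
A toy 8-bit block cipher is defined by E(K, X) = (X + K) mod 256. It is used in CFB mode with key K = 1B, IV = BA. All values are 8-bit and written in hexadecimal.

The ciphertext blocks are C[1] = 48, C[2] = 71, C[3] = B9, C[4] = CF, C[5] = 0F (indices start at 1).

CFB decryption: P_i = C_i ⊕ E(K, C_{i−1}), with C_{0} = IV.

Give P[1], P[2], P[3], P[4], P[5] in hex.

P[1] = 9D, P[2] = 12, P[3] = 35, P[4] = 1B, P[5] = E5

P[1]: E(K, BA) = D5; 48 ⊕ D5 = 9D.
P[2]: E(K, 48) = 63; 71 ⊕ 63 = 12.
P[3]: E(K, 71) = 8C; B9 ⊕ 8C = 35.
P[4]: E(K, B9) = D4; CF ⊕ D4 = 1B.
P[5]: E(K, CF) = EA; 0F ⊕ EA = E5.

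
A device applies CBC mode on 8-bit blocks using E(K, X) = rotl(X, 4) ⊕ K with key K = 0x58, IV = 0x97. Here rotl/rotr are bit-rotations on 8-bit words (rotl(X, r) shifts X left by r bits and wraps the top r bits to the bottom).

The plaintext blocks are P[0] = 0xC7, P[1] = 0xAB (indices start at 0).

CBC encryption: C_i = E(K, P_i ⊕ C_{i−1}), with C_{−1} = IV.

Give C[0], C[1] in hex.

C[0]: P[0] ⊕ 0x97 = 0x50; E(K, 0x50) = 0x5D.
C[1]: P[1] ⊕ 0x5D = 0xF6; E(K, 0xF6) = 0x37.

C[0] = 0x5D, C[1] = 0x37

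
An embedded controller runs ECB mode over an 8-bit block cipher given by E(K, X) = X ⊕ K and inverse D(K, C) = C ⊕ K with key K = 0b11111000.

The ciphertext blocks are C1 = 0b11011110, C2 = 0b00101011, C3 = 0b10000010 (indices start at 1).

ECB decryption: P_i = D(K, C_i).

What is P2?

P2: D(K, 0b00101011) = 0b11010011.

P2 = 0b11010011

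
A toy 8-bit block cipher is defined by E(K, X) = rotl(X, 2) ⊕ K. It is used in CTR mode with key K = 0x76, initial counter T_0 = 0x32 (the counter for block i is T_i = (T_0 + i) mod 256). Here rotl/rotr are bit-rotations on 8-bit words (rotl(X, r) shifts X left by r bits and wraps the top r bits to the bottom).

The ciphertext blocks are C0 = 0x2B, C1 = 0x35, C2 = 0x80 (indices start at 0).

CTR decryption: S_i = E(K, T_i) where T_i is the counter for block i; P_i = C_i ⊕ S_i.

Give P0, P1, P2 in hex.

P0: T = 0x32, S = E(K, T) = 0xBE; 0x2B ⊕ 0xBE = 0x95.
P1: T = 0x33, S = E(K, T) = 0xBA; 0x35 ⊕ 0xBA = 0x8F.
P2: T = 0x34, S = E(K, T) = 0xA6; 0x80 ⊕ 0xA6 = 0x26.

P0 = 0x95, P1 = 0x8F, P2 = 0x26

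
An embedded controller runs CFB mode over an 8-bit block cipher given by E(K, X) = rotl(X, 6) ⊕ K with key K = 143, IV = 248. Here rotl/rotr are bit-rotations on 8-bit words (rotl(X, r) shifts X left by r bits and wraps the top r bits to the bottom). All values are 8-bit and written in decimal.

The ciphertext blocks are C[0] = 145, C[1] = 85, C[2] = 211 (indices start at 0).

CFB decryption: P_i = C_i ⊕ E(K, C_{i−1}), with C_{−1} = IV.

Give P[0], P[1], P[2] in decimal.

P[0]: E(K, 248) = 177; 145 ⊕ 177 = 32.
P[1]: E(K, 145) = 235; 85 ⊕ 235 = 190.
P[2]: E(K, 85) = 218; 211 ⊕ 218 = 9.

P[0] = 32, P[1] = 190, P[2] = 9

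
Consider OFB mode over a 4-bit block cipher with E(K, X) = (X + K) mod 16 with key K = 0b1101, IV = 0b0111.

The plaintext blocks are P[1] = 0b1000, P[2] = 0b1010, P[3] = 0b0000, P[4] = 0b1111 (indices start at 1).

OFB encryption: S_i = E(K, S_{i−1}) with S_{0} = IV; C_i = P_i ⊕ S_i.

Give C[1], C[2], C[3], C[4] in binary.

C[1] = 0b1100, C[2] = 0b1011, C[3] = 0b1110, C[4] = 0b0100

C[1]: S = E(K, 0b0111) = 0b0100; 0b1000 ⊕ 0b0100 = 0b1100.
C[2]: S = E(K, 0b0100) = 0b0001; 0b1010 ⊕ 0b0001 = 0b1011.
C[3]: S = E(K, 0b0001) = 0b1110; 0b0000 ⊕ 0b1110 = 0b1110.
C[4]: S = E(K, 0b1110) = 0b1011; 0b1111 ⊕ 0b1011 = 0b0100.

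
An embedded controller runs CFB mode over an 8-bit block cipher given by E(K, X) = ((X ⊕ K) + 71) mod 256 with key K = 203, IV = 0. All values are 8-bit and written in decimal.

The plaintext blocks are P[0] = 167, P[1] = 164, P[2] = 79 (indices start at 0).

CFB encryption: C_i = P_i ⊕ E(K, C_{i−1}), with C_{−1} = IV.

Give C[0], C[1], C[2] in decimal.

C[0]: E(K, 0) = 18; 167 ⊕ 18 = 181.
C[1]: E(K, 181) = 197; 164 ⊕ 197 = 97.
C[2]: E(K, 97) = 241; 79 ⊕ 241 = 190.

C[0] = 181, C[1] = 97, C[2] = 190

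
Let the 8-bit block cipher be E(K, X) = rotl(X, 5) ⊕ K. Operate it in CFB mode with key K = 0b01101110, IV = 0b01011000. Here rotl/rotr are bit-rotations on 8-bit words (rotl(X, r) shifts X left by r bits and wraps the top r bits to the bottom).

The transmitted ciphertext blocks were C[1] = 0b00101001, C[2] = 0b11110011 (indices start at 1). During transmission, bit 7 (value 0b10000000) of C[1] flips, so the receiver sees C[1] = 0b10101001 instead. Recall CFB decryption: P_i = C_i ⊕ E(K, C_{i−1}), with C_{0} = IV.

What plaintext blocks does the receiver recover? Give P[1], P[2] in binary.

Only C[1] changed, to 0b10101001. In CFB, a change in C_i flips the same bit in P_i and garbles P_{i+1}. Decrypting the received ciphertext:
P[1]: E(K, 0b01011000) = 0b01100101; 0b10101001 ⊕ 0b01100101 = 0b11001100.
P[2]: E(K, 0b10101001) = 0b01011011; 0b11110011 ⊕ 0b01011011 = 0b10101000.
Blocks that differ from the original plaintext: P[1], P[2].

P[1] = 0b11001100, P[2] = 0b10101000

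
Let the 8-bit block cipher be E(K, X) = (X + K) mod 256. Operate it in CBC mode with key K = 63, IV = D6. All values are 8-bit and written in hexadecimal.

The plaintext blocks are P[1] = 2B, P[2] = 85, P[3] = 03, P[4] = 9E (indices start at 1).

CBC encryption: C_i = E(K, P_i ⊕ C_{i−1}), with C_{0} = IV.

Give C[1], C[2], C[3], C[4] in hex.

C[1] = 60, C[2] = 48, C[3] = AE, C[4] = 93

C[1]: P[1] ⊕ D6 = FD; E(K, FD) = 60.
C[2]: P[2] ⊕ 60 = E5; E(K, E5) = 48.
C[3]: P[3] ⊕ 48 = 4B; E(K, 4B) = AE.
C[4]: P[4] ⊕ AE = 30; E(K, 30) = 93.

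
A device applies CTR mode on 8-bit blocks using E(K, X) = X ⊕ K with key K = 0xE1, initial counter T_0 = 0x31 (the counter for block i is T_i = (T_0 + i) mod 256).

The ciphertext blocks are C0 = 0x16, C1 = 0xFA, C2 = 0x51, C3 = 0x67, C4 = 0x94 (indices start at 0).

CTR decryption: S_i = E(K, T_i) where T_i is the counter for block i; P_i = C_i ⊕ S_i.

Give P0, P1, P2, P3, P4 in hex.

P0: T = 0x31, S = E(K, T) = 0xD0; 0x16 ⊕ 0xD0 = 0xC6.
P1: T = 0x32, S = E(K, T) = 0xD3; 0xFA ⊕ 0xD3 = 0x29.
P2: T = 0x33, S = E(K, T) = 0xD2; 0x51 ⊕ 0xD2 = 0x83.
P3: T = 0x34, S = E(K, T) = 0xD5; 0x67 ⊕ 0xD5 = 0xB2.
P4: T = 0x35, S = E(K, T) = 0xD4; 0x94 ⊕ 0xD4 = 0x40.

P0 = 0xC6, P1 = 0x29, P2 = 0x83, P3 = 0xB2, P4 = 0x40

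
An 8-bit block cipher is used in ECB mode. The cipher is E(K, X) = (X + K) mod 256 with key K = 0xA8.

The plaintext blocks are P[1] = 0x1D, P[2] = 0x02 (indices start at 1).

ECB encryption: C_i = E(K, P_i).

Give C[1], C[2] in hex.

C[1]: E(K, 0x1D) = 0xC5.
C[2]: E(K, 0x02) = 0xAA.

C[1] = 0xC5, C[2] = 0xAA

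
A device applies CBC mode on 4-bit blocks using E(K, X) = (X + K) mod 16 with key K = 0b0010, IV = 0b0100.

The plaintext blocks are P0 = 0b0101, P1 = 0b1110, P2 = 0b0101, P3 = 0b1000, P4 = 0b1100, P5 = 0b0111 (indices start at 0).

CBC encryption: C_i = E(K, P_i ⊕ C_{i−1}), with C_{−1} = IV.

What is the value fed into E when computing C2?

0b1010

C0: P0 ⊕ 0b0100 = 0b0001; E(K, 0b0001) = 0b0011.
C1: P1 ⊕ 0b0011 = 0b1101; E(K, 0b1101) = 0b1111.
C2: P2 ⊕ 0b1111 = 0b1010; E(K, 0b1010) = 0b1100.
So the input to E for block 2 is 0b1010.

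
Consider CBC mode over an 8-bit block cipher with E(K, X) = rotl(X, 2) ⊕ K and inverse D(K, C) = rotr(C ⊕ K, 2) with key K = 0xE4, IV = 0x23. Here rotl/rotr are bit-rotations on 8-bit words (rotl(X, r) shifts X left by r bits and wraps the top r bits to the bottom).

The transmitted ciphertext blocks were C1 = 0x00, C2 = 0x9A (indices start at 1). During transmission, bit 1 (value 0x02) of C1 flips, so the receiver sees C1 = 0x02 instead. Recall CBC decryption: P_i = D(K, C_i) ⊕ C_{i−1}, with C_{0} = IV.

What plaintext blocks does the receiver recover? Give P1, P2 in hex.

Only C1 changed, to 0x02. In CBC, a change in C_i garbles P_i and flips the same bit in P_{i+1}. Decrypting the received ciphertext:
P1: D(K, 0x02) = 0xB9; 0xB9 ⊕ 0x23 = 0x9A.
P2: D(K, 0x9A) = 0x9F; 0x9F ⊕ 0x02 = 0x9D.
Blocks that differ from the original plaintext: P1, P2.

P1 = 0x9A, P2 = 0x9D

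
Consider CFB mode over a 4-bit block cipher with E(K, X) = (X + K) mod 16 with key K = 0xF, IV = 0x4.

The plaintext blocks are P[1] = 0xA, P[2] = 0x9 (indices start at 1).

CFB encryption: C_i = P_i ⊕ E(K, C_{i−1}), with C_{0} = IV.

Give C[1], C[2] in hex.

C[1] = 0x9, C[2] = 0x1

C[1]: E(K, 0x4) = 0x3; 0xA ⊕ 0x3 = 0x9.
C[2]: E(K, 0x9) = 0x8; 0x9 ⊕ 0x8 = 0x1.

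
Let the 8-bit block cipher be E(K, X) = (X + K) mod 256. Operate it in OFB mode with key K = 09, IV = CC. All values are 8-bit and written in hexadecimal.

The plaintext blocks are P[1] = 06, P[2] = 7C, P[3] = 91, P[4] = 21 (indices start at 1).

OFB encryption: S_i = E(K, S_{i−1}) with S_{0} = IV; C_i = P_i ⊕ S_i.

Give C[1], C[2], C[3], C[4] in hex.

C[1] = D3, C[2] = A2, C[3] = 76, C[4] = D1

C[1]: S = E(K, CC) = D5; 06 ⊕ D5 = D3.
C[2]: S = E(K, D5) = DE; 7C ⊕ DE = A2.
C[3]: S = E(K, DE) = E7; 91 ⊕ E7 = 76.
C[4]: S = E(K, E7) = F0; 21 ⊕ F0 = D1.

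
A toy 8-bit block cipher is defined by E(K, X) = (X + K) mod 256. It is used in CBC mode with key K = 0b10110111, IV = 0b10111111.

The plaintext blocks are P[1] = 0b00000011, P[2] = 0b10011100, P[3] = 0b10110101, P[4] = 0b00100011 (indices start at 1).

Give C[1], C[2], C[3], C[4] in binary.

C[1] = 0b01110011, C[2] = 0b10100110, C[3] = 0b11001010, C[4] = 0b10100000

CBC encryption: C_i = E(K, P_i ⊕ C_{i−1}), with C_{0} = IV.
C[1]: P[1] ⊕ 0b10111111 = 0b10111100; E(K, 0b10111100) = 0b01110011.
C[2]: P[2] ⊕ 0b01110011 = 0b11101111; E(K, 0b11101111) = 0b10100110.
C[3]: P[3] ⊕ 0b10100110 = 0b00010011; E(K, 0b00010011) = 0b11001010.
C[4]: P[4] ⊕ 0b11001010 = 0b11101001; E(K, 0b11101001) = 0b10100000.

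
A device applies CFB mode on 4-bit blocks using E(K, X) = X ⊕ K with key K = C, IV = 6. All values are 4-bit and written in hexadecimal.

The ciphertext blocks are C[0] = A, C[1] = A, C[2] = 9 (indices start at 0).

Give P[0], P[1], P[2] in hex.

CFB decryption: P_i = C_i ⊕ E(K, C_{i−1}), with C_{−1} = IV.
P[0]: E(K, 6) = A; A ⊕ A = 0.
P[1]: E(K, A) = 6; A ⊕ 6 = C.
P[2]: E(K, A) = 6; 9 ⊕ 6 = F.

P[0] = 0, P[1] = C, P[2] = F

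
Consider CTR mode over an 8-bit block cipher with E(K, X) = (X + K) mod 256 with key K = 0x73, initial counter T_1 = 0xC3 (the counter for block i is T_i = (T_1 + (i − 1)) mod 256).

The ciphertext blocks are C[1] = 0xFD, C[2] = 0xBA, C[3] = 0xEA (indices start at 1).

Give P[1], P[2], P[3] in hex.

CTR decryption: S_i = E(K, T_i) where T_i is the counter for block i; P_i = C_i ⊕ S_i.
P[1]: T = 0xC3, S = E(K, T) = 0x36; 0xFD ⊕ 0x36 = 0xCB.
P[2]: T = 0xC4, S = E(K, T) = 0x37; 0xBA ⊕ 0x37 = 0x8D.
P[3]: T = 0xC5, S = E(K, T) = 0x38; 0xEA ⊕ 0x38 = 0xD2.

P[1] = 0xCB, P[2] = 0x8D, P[3] = 0xD2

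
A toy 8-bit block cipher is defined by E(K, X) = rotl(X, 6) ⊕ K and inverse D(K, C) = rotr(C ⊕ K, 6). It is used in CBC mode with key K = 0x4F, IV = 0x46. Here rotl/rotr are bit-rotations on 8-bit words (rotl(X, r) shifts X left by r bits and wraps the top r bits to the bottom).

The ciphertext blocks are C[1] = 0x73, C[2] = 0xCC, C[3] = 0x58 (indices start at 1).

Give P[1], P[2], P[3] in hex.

CBC decryption: P_i = D(K, C_i) ⊕ C_{i−1}, with C_{0} = IV.
P[1]: D(K, 0x73) = 0xF0; 0xF0 ⊕ 0x46 = 0xB6.
P[2]: D(K, 0xCC) = 0x0E; 0x0E ⊕ 0x73 = 0x7D.
P[3]: D(K, 0x58) = 0x5C; 0x5C ⊕ 0xCC = 0x90.

P[1] = 0xB6, P[2] = 0x7D, P[3] = 0x90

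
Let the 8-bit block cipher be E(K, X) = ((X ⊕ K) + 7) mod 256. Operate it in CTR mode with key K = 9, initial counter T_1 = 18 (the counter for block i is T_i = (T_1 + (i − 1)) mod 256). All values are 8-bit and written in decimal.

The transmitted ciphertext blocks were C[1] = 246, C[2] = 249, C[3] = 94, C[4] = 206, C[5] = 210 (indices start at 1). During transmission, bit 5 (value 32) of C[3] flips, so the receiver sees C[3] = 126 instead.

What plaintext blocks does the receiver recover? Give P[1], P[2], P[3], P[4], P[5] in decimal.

P[1] = 212, P[2] = 216, P[3] = 90, P[4] = 237, P[5] = 244

CTR decryption: S_i = E(K, T_i) where T_i is the counter for block i; P_i = C_i ⊕ S_i.
Only C[3] changed, to 126. In CTR, a change in C_i flips the same bit in P_i only; the keystream is unaffected. Decrypting the received ciphertext:
P[1]: T = 18, S = E(K, T) = 34; 246 ⊕ 34 = 212.
P[2]: T = 19, S = E(K, T) = 33; 249 ⊕ 33 = 216.
P[3]: T = 20, S = E(K, T) = 36; 126 ⊕ 36 = 90.
P[4]: T = 21, S = E(K, T) = 35; 206 ⊕ 35 = 237.
P[5]: T = 22, S = E(K, T) = 38; 210 ⊕ 38 = 244.
Blocks that differ from the original plaintext: P[3].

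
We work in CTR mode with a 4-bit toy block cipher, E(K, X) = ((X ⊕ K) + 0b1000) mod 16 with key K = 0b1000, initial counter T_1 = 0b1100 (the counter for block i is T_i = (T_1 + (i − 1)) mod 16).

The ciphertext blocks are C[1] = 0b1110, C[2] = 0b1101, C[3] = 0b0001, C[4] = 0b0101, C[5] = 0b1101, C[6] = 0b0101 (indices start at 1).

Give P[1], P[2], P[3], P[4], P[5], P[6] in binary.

CTR decryption: S_i = E(K, T_i) where T_i is the counter for block i; P_i = C_i ⊕ S_i.
P[1]: T = 0b1100, S = E(K, T) = 0b1100; 0b1110 ⊕ 0b1100 = 0b0010.
P[2]: T = 0b1101, S = E(K, T) = 0b1101; 0b1101 ⊕ 0b1101 = 0b0000.
P[3]: T = 0b1110, S = E(K, T) = 0b1110; 0b0001 ⊕ 0b1110 = 0b1111.
P[4]: T = 0b1111, S = E(K, T) = 0b1111; 0b0101 ⊕ 0b1111 = 0b1010.
P[5]: T = 0b0000, S = E(K, T) = 0b0000; 0b1101 ⊕ 0b0000 = 0b1101.
P[6]: T = 0b0001, S = E(K, T) = 0b0001; 0b0101 ⊕ 0b0001 = 0b0100.

P[1] = 0b0010, P[2] = 0b0000, P[3] = 0b1111, P[4] = 0b1010, P[5] = 0b1101, P[6] = 0b0100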